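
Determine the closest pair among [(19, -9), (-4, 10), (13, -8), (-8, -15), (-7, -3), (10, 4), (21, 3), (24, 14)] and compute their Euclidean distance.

Computing all pairwise distances among 8 points:

d((19, -9), (-4, 10)) = 29.8329
d((19, -9), (13, -8)) = 6.0828 <-- minimum
d((19, -9), (-8, -15)) = 27.6586
d((19, -9), (-7, -3)) = 26.6833
d((19, -9), (10, 4)) = 15.8114
d((19, -9), (21, 3)) = 12.1655
d((19, -9), (24, 14)) = 23.5372
d((-4, 10), (13, -8)) = 24.7588
d((-4, 10), (-8, -15)) = 25.318
d((-4, 10), (-7, -3)) = 13.3417
d((-4, 10), (10, 4)) = 15.2315
d((-4, 10), (21, 3)) = 25.9615
d((-4, 10), (24, 14)) = 28.2843
d((13, -8), (-8, -15)) = 22.1359
d((13, -8), (-7, -3)) = 20.6155
d((13, -8), (10, 4)) = 12.3693
d((13, -8), (21, 3)) = 13.6015
d((13, -8), (24, 14)) = 24.5967
d((-8, -15), (-7, -3)) = 12.0416
d((-8, -15), (10, 4)) = 26.1725
d((-8, -15), (21, 3)) = 34.1321
d((-8, -15), (24, 14)) = 43.1856
d((-7, -3), (10, 4)) = 18.3848
d((-7, -3), (21, 3)) = 28.6356
d((-7, -3), (24, 14)) = 35.3553
d((10, 4), (21, 3)) = 11.0454
d((10, 4), (24, 14)) = 17.2047
d((21, 3), (24, 14)) = 11.4018

Closest pair: (19, -9) and (13, -8) with distance 6.0828

The closest pair is (19, -9) and (13, -8) with Euclidean distance 6.0828. For 8 points, brute-force pairwise comparison is shown above. For large n, the divide-and-conquer algorithm (sort by x, recurse on halves, check the dividing strip) achieves O(n log n).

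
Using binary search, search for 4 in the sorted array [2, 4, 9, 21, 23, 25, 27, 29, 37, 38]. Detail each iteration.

Binary search for 4 in [2, 4, 9, 21, 23, 25, 27, 29, 37, 38]:

lo=0, hi=9, mid=4, arr[mid]=23 -> 23 > 4, search left half
lo=0, hi=3, mid=1, arr[mid]=4 -> Found target at index 1!

Binary search finds 4 at index 1 after 2 comparisons. The search repeatedly halves the search space by comparing with the middle element.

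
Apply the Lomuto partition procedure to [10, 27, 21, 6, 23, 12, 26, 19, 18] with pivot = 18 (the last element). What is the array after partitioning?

Lomuto partition with pivot = 18:

Initial array: [10, 27, 21, 6, 23, 12, 26, 19, 18]

arr[0]=10 <= 18: swap with position 0, array becomes [10, 27, 21, 6, 23, 12, 26, 19, 18]
arr[1]=27 > 18: no swap
arr[2]=21 > 18: no swap
arr[3]=6 <= 18: swap with position 1, array becomes [10, 6, 21, 27, 23, 12, 26, 19, 18]
arr[4]=23 > 18: no swap
arr[5]=12 <= 18: swap with position 2, array becomes [10, 6, 12, 27, 23, 21, 26, 19, 18]
arr[6]=26 > 18: no swap
arr[7]=19 > 18: no swap

Place pivot at position 3: [10, 6, 12, 18, 23, 21, 26, 19, 27]
Pivot position: 3

After partitioning with pivot 18, the array becomes [10, 6, 12, 18, 23, 21, 26, 19, 27]. The pivot is placed at index 3. All elements to the left of the pivot are <= 18, and all elements to the right are > 18.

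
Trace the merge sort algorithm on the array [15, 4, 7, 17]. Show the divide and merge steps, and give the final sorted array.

Merge sort trace:

Split: [15, 4, 7, 17] -> [15, 4] and [7, 17]
  Split: [15, 4] -> [15] and [4]
  Merge: [15] + [4] -> [4, 15]
  Split: [7, 17] -> [7] and [17]
  Merge: [7] + [17] -> [7, 17]
Merge: [4, 15] + [7, 17] -> [4, 7, 15, 17]

Final sorted array: [4, 7, 15, 17]

The merge sort proceeds by recursively splitting the array and merging sorted halves.
After all merges, the sorted array is [4, 7, 15, 17].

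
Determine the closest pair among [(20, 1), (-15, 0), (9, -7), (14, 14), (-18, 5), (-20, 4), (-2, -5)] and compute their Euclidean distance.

Computing all pairwise distances among 7 points:

d((20, 1), (-15, 0)) = 35.0143
d((20, 1), (9, -7)) = 13.6015
d((20, 1), (14, 14)) = 14.3178
d((20, 1), (-18, 5)) = 38.2099
d((20, 1), (-20, 4)) = 40.1123
d((20, 1), (-2, -5)) = 22.8035
d((-15, 0), (9, -7)) = 25.0
d((-15, 0), (14, 14)) = 32.2025
d((-15, 0), (-18, 5)) = 5.831
d((-15, 0), (-20, 4)) = 6.4031
d((-15, 0), (-2, -5)) = 13.9284
d((9, -7), (14, 14)) = 21.587
d((9, -7), (-18, 5)) = 29.5466
d((9, -7), (-20, 4)) = 31.0161
d((9, -7), (-2, -5)) = 11.1803
d((14, 14), (-18, 5)) = 33.2415
d((14, 14), (-20, 4)) = 35.4401
d((14, 14), (-2, -5)) = 24.8395
d((-18, 5), (-20, 4)) = 2.2361 <-- minimum
d((-18, 5), (-2, -5)) = 18.868
d((-20, 4), (-2, -5)) = 20.1246

Closest pair: (-18, 5) and (-20, 4) with distance 2.2361

The closest pair is (-18, 5) and (-20, 4) with Euclidean distance 2.2361. For 7 points, brute-force pairwise comparison is shown above. For large n, the divide-and-conquer algorithm (sort by x, recurse on halves, check the dividing strip) achieves O(n log n).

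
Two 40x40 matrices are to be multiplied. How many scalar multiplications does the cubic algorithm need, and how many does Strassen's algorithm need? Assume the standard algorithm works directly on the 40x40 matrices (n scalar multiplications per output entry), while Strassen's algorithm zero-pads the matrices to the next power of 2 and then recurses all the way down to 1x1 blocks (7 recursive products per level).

Matrix multiplication for 40x40 matrices:

Strassen's algorithm requires power-of-2 dimensions. Pad 40x40 to 64x64 (next power of 2).

Standard algorithm: 40^3 = 64000 multiplications
Strassen's algorithm: 7^(log2(64)) = 7^6 = 117649 multiplications
Difference: 64000 - 117649 = -53649 (Strassen uses MORE here due to padding overhead — for small or just-over-power-of-2 n, padding can outweigh the per-level savings)

Standard: 64000 multiplications (40^3). Strassen: 117649 multiplications (7^6, after padding to 64x64). Strassen reduces 8 recursive multiplications to 7 at each level.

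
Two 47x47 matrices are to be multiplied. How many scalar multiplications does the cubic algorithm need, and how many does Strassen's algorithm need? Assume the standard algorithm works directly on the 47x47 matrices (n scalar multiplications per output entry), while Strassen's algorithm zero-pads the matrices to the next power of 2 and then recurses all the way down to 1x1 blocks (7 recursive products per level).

Matrix multiplication for 47x47 matrices:

Strassen's algorithm requires power-of-2 dimensions. Pad 47x47 to 64x64 (next power of 2).

Standard algorithm: 47^3 = 103823 multiplications
Strassen's algorithm: 7^(log2(64)) = 7^6 = 117649 multiplications
Difference: 103823 - 117649 = -13826 (Strassen uses MORE here due to padding overhead — for small or just-over-power-of-2 n, padding can outweigh the per-level savings)

Standard: 103823 multiplications (47^3). Strassen: 117649 multiplications (7^6, after padding to 64x64). Strassen reduces 8 recursive multiplications to 7 at each level.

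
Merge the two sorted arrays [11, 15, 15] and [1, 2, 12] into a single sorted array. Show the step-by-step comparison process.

Merging process:

Compare 11 vs 1: take 1 from right. Merged: [1]
Compare 11 vs 2: take 2 from right. Merged: [1, 2]
Compare 11 vs 12: take 11 from left. Merged: [1, 2, 11]
Compare 15 vs 12: take 12 from right. Merged: [1, 2, 11, 12]
Append remaining from left: [15, 15]. Merged: [1, 2, 11, 12, 15, 15]

Final merged array: [1, 2, 11, 12, 15, 15]
Total comparisons: 4

The merged array is [1, 2, 11, 12, 15, 15], requiring 4 comparisons. The merge step runs in O(n) time where n is the total number of elements.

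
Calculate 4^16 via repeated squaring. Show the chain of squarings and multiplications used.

Computing 4^16 by squaring (build up from 4^1; each line after the first costs one multiplication):

4^1 = 4
4^2 = (4^1)^2 = 4^2 = 16
4^4 = (4^2)^2 = 16^2 = 256
4^8 = (4^4)^2 = 256^2 = 65536
4^16 = (4^8)^2 = 65536^2 = 4294967296

Result: 4294967296
Multiplications needed: 4 (4 lines after 4^1)

4^16 = 4294967296. Using exponentiation by squaring, this requires 4 multiplications. The key idea: if the exponent is even, square the half-power; if odd, multiply by the base once.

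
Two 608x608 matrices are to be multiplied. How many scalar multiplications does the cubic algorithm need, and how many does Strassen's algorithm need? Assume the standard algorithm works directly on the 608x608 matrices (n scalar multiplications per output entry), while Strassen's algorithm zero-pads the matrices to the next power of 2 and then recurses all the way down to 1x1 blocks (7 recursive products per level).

Matrix multiplication for 608x608 matrices:

Strassen's algorithm requires power-of-2 dimensions. Pad 608x608 to 1024x1024 (next power of 2).

Standard algorithm: 608^3 = 224755712 multiplications
Strassen's algorithm: 7^(log2(1024)) = 7^10 = 282475249 multiplications
Difference: 224755712 - 282475249 = -57719537 (Strassen uses MORE here due to padding overhead — for small or just-over-power-of-2 n, padding can outweigh the per-level savings)

Standard: 224755712 multiplications (608^3). Strassen: 282475249 multiplications (7^10, after padding to 1024x1024). Strassen reduces 8 recursive multiplications to 7 at each level.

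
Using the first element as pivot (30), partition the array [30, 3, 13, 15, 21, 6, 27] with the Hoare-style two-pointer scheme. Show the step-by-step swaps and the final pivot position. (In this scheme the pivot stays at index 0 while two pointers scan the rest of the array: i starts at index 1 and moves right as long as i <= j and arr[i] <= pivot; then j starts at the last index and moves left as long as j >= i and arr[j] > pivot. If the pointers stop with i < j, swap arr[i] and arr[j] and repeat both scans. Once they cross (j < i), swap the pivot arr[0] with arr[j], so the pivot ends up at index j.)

Hoare-style two-pointer partition with pivot = 30:

Initial array: [30, 3, 13, 15, 21, 6, 27]

Pointers start at i = 1, j = 6.
i ends at 7, j ends at 6: the pointers have crossed (j < i), so scanning stops.

Swap pivot arr[0] with arr[6] to place pivot at position 6: [27, 3, 13, 15, 21, 6, 30]
Pivot position: 6

After partitioning with pivot 30, the array becomes [27, 3, 13, 15, 21, 6, 30]. The pivot is placed at index 6. All elements to the left of the pivot are <= 30, and all elements to the right are > 30.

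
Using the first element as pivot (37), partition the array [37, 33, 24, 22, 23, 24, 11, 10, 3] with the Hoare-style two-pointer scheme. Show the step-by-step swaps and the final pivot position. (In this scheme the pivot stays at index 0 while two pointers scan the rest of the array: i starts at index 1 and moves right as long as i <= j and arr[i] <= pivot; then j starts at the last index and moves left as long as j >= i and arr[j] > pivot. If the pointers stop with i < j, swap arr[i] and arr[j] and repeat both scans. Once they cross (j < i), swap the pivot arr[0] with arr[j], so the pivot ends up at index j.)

Hoare-style two-pointer partition with pivot = 37:

Initial array: [37, 33, 24, 22, 23, 24, 11, 10, 3]

Pointers start at i = 1, j = 8.
i ends at 9, j ends at 8: the pointers have crossed (j < i), so scanning stops.

Swap pivot arr[0] with arr[8] to place pivot at position 8: [3, 33, 24, 22, 23, 24, 11, 10, 37]
Pivot position: 8

After partitioning with pivot 37, the array becomes [3, 33, 24, 22, 23, 24, 11, 10, 37]. The pivot is placed at index 8. All elements to the left of the pivot are <= 37, and all elements to the right are > 37.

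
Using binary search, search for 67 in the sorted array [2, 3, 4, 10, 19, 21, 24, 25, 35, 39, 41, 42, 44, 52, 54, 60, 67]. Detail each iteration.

Binary search for 67 in [2, 3, 4, 10, 19, 21, 24, 25, 35, 39, 41, 42, 44, 52, 54, 60, 67]:

lo=0, hi=16, mid=8, arr[mid]=35 -> 35 < 67, search right half
lo=9, hi=16, mid=12, arr[mid]=44 -> 44 < 67, search right half
lo=13, hi=16, mid=14, arr[mid]=54 -> 54 < 67, search right half
lo=15, hi=16, mid=15, arr[mid]=60 -> 60 < 67, search right half
lo=16, hi=16, mid=16, arr[mid]=67 -> Found target at index 16!

Binary search finds 67 at index 16 after 5 comparisons. The search repeatedly halves the search space by comparing with the middle element.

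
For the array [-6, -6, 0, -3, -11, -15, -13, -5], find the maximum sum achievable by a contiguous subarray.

Using Kadane's algorithm on [-6, -6, 0, -3, -11, -15, -13, -5]:

Scanning through the array:
Position 1 (value -6): max_ending_here = -6, max_so_far = -6
Position 2 (value 0): max_ending_here = 0, max_so_far = 0
Position 3 (value -3): max_ending_here = -3, max_so_far = 0
Position 4 (value -11): max_ending_here = -11, max_so_far = 0
Position 5 (value -15): max_ending_here = -15, max_so_far = 0
Position 6 (value -13): max_ending_here = -13, max_so_far = 0
Position 7 (value -5): max_ending_here = -5, max_so_far = 0

Maximum subarray: [0]
Maximum sum: 0

The maximum subarray is [0] with sum 0. This subarray runs from index 2 to index 2.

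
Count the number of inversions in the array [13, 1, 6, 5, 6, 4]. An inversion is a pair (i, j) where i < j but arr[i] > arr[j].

Finding inversions in [13, 1, 6, 5, 6, 4]:

(0, 1): arr[0]=13 > arr[1]=1
(0, 2): arr[0]=13 > arr[2]=6
(0, 3): arr[0]=13 > arr[3]=5
(0, 4): arr[0]=13 > arr[4]=6
(0, 5): arr[0]=13 > arr[5]=4
(2, 3): arr[2]=6 > arr[3]=5
(2, 5): arr[2]=6 > arr[5]=4
(3, 5): arr[3]=5 > arr[5]=4
(4, 5): arr[4]=6 > arr[5]=4

Total inversions: 9

The array has 9 inversion(s): (0,1), (0,2), (0,3), (0,4), (0,5), (2,3), (2,5), (3,5), (4,5). Each pair (i,j) satisfies i < j and arr[i] > arr[j].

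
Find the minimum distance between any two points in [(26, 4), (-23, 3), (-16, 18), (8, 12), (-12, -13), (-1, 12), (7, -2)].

Computing all pairwise distances among 7 points:

d((26, 4), (-23, 3)) = 49.0102
d((26, 4), (-16, 18)) = 44.2719
d((26, 4), (8, 12)) = 19.6977
d((26, 4), (-12, -13)) = 41.6293
d((26, 4), (-1, 12)) = 28.1603
d((26, 4), (7, -2)) = 19.9249
d((-23, 3), (-16, 18)) = 16.5529
d((-23, 3), (8, 12)) = 32.28
d((-23, 3), (-12, -13)) = 19.4165
d((-23, 3), (-1, 12)) = 23.7697
d((-23, 3), (7, -2)) = 30.4138
d((-16, 18), (8, 12)) = 24.7386
d((-16, 18), (-12, -13)) = 31.257
d((-16, 18), (-1, 12)) = 16.1555
d((-16, 18), (7, -2)) = 30.4795
d((8, 12), (-12, -13)) = 32.0156
d((8, 12), (-1, 12)) = 9.0 <-- minimum
d((8, 12), (7, -2)) = 14.0357
d((-12, -13), (-1, 12)) = 27.313
d((-12, -13), (7, -2)) = 21.9545
d((-1, 12), (7, -2)) = 16.1245

Closest pair: (8, 12) and (-1, 12) with distance 9.0

The closest pair is (8, 12) and (-1, 12) with Euclidean distance 9.0. For 7 points, brute-force pairwise comparison is shown above. For large n, the divide-and-conquer algorithm (sort by x, recurse on halves, check the dividing strip) achieves O(n log n).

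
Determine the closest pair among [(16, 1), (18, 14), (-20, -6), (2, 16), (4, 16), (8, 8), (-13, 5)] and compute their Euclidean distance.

Computing all pairwise distances among 7 points:

d((16, 1), (18, 14)) = 13.1529
d((16, 1), (-20, -6)) = 36.6742
d((16, 1), (2, 16)) = 20.5183
d((16, 1), (4, 16)) = 19.2094
d((16, 1), (8, 8)) = 10.6301
d((16, 1), (-13, 5)) = 29.2746
d((18, 14), (-20, -6)) = 42.9418
d((18, 14), (2, 16)) = 16.1245
d((18, 14), (4, 16)) = 14.1421
d((18, 14), (8, 8)) = 11.6619
d((18, 14), (-13, 5)) = 32.28
d((-20, -6), (2, 16)) = 31.1127
d((-20, -6), (4, 16)) = 32.5576
d((-20, -6), (8, 8)) = 31.305
d((-20, -6), (-13, 5)) = 13.0384
d((2, 16), (4, 16)) = 2.0 <-- minimum
d((2, 16), (8, 8)) = 10.0
d((2, 16), (-13, 5)) = 18.6011
d((4, 16), (8, 8)) = 8.9443
d((4, 16), (-13, 5)) = 20.2485
d((8, 8), (-13, 5)) = 21.2132

Closest pair: (2, 16) and (4, 16) with distance 2.0

The closest pair is (2, 16) and (4, 16) with Euclidean distance 2.0. For 7 points, brute-force pairwise comparison is shown above. For large n, the divide-and-conquer algorithm (sort by x, recurse on halves, check the dividing strip) achieves O(n log n).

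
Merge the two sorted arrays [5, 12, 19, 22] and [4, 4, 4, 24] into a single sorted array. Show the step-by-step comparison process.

Merging process:

Compare 5 vs 4: take 4 from right. Merged: [4]
Compare 5 vs 4: take 4 from right. Merged: [4, 4]
Compare 5 vs 4: take 4 from right. Merged: [4, 4, 4]
Compare 5 vs 24: take 5 from left. Merged: [4, 4, 4, 5]
Compare 12 vs 24: take 12 from left. Merged: [4, 4, 4, 5, 12]
Compare 19 vs 24: take 19 from left. Merged: [4, 4, 4, 5, 12, 19]
Compare 22 vs 24: take 22 from left. Merged: [4, 4, 4, 5, 12, 19, 22]
Append remaining from right: [24]. Merged: [4, 4, 4, 5, 12, 19, 22, 24]

Final merged array: [4, 4, 4, 5, 12, 19, 22, 24]
Total comparisons: 7

The merged array is [4, 4, 4, 5, 12, 19, 22, 24], requiring 7 comparisons. The merge step runs in O(n) time where n is the total number of elements.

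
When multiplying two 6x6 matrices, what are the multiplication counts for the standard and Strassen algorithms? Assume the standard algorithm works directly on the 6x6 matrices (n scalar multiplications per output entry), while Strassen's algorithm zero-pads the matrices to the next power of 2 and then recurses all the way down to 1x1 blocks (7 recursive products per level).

Matrix multiplication for 6x6 matrices:

Strassen's algorithm requires power-of-2 dimensions. Pad 6x6 to 8x8 (next power of 2).

Standard algorithm: 6^3 = 216 multiplications
Strassen's algorithm: 7^(log2(8)) = 7^3 = 343 multiplications
Difference: 216 - 343 = -127 (Strassen uses MORE here due to padding overhead — for small or just-over-power-of-2 n, padding can outweigh the per-level savings)

Standard: 216 multiplications (6^3). Strassen: 343 multiplications (7^3, after padding to 8x8). Strassen reduces 8 recursive multiplications to 7 at each level.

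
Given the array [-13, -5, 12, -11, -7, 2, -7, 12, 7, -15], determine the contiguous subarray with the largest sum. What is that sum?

Using Kadane's algorithm on [-13, -5, 12, -11, -7, 2, -7, 12, 7, -15]:

Scanning through the array:
Position 1 (value -5): max_ending_here = -5, max_so_far = -5
Position 2 (value 12): max_ending_here = 12, max_so_far = 12
Position 3 (value -11): max_ending_here = 1, max_so_far = 12
Position 4 (value -7): max_ending_here = -6, max_so_far = 12
Position 5 (value 2): max_ending_here = 2, max_so_far = 12
Position 6 (value -7): max_ending_here = -5, max_so_far = 12
Position 7 (value 12): max_ending_here = 12, max_so_far = 12
Position 8 (value 7): max_ending_here = 19, max_so_far = 19
Position 9 (value -15): max_ending_here = 4, max_so_far = 19

Maximum subarray: [12, 7]
Maximum sum: 19

The maximum subarray is [12, 7] with sum 19. This subarray runs from index 7 to index 8.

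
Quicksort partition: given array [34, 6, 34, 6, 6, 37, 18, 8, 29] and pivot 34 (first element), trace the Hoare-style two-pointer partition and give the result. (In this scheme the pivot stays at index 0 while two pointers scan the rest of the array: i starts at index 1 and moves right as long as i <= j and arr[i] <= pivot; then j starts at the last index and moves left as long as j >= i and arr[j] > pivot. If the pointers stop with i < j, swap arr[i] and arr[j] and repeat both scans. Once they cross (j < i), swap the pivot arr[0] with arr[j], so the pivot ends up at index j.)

Hoare-style two-pointer partition with pivot = 34:

Initial array: [34, 6, 34, 6, 6, 37, 18, 8, 29]

Pointers start at i = 1, j = 8.
i stops at index 5 (arr[5]=37 > 34), j stops at index 8 (arr[8]=29 <= 34): swap arr[5] and arr[8], array becomes [34, 6, 34, 6, 6, 29, 18, 8, 37]
i ends at 8, j ends at 7: the pointers have crossed (j < i), so scanning stops.

Swap pivot arr[0] with arr[7] to place pivot at position 7: [8, 6, 34, 6, 6, 29, 18, 34, 37]
Pivot position: 7

After partitioning with pivot 34, the array becomes [8, 6, 34, 6, 6, 29, 18, 34, 37]. The pivot is placed at index 7. All elements to the left of the pivot are <= 34, and all elements to the right are > 34.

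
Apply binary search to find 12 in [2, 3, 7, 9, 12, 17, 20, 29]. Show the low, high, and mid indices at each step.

Binary search for 12 in [2, 3, 7, 9, 12, 17, 20, 29]:

lo=0, hi=7, mid=3, arr[mid]=9 -> 9 < 12, search right half
lo=4, hi=7, mid=5, arr[mid]=17 -> 17 > 12, search left half
lo=4, hi=4, mid=4, arr[mid]=12 -> Found target at index 4!

Binary search finds 12 at index 4 after 3 comparisons. The search repeatedly halves the search space by comparing with the middle element.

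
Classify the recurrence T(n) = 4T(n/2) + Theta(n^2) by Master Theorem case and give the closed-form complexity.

Master Theorem for T(n) = 4T(n/2) + O(n^2):

a = 4, b = 2, c = 2
log_b(a) = log_2(4) = 2.0000

Case 2: c = 2 = log_2(4) = 2.0000
T(n) = O(n^2 log n) = O(n^2 log n)

For T(n) = 4T(n/2) + O(n^2): log_2(4) = 2.0000. This is Case 2 of the Master Theorem (c = log_b(a), equal work at all levels), giving O(n^2 log n).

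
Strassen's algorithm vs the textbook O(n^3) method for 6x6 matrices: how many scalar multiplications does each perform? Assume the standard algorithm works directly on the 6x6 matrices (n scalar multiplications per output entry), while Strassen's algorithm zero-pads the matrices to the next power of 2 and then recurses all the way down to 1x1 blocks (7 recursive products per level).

Matrix multiplication for 6x6 matrices:

Strassen's algorithm requires power-of-2 dimensions. Pad 6x6 to 8x8 (next power of 2).

Standard algorithm: 6^3 = 216 multiplications
Strassen's algorithm: 7^(log2(8)) = 7^3 = 343 multiplications
Difference: 216 - 343 = -127 (Strassen uses MORE here due to padding overhead — for small or just-over-power-of-2 n, padding can outweigh the per-level savings)

Standard: 216 multiplications (6^3). Strassen: 343 multiplications (7^3, after padding to 8x8). Strassen reduces 8 recursive multiplications to 7 at each level.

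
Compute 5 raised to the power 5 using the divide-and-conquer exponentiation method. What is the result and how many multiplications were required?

Computing 5^5 by squaring (build up from 5^1; each line after the first costs one multiplication):

5^1 = 5
5^2 = (5^1)^2 = 5^2 = 25
5^4 = (5^2)^2 = 25^2 = 625
5^5 = 5 * 5^4 = 5 * 625 = 3125

Result: 3125
Multiplications needed: 3 (3 lines after 5^1)

5^5 = 3125. Using exponentiation by squaring, this requires 3 multiplications. The key idea: if the exponent is even, square the half-power; if odd, multiply by the base once.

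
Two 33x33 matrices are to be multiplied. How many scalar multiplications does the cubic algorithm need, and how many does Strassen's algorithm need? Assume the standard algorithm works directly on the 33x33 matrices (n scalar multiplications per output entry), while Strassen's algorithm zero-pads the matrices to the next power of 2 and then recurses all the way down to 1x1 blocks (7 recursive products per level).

Matrix multiplication for 33x33 matrices:

Strassen's algorithm requires power-of-2 dimensions. Pad 33x33 to 64x64 (next power of 2).

Standard algorithm: 33^3 = 35937 multiplications
Strassen's algorithm: 7^(log2(64)) = 7^6 = 117649 multiplications
Difference: 35937 - 117649 = -81712 (Strassen uses MORE here due to padding overhead — for small or just-over-power-of-2 n, padding can outweigh the per-level savings)

Standard: 35937 multiplications (33^3). Strassen: 117649 multiplications (7^6, after padding to 64x64). Strassen reduces 8 recursive multiplications to 7 at each level.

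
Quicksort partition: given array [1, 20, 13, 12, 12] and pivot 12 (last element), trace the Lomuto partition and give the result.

Lomuto partition with pivot = 12:

Initial array: [1, 20, 13, 12, 12]

arr[0]=1 <= 12: swap with position 0, array becomes [1, 20, 13, 12, 12]
arr[1]=20 > 12: no swap
arr[2]=13 > 12: no swap
arr[3]=12 <= 12: swap with position 1, array becomes [1, 12, 13, 20, 12]

Place pivot at position 2: [1, 12, 12, 20, 13]
Pivot position: 2

After partitioning with pivot 12, the array becomes [1, 12, 12, 20, 13]. The pivot is placed at index 2. All elements to the left of the pivot are <= 12, and all elements to the right are > 12.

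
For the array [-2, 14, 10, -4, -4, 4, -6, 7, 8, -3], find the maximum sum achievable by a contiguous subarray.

Using Kadane's algorithm on [-2, 14, 10, -4, -4, 4, -6, 7, 8, -3]:

Scanning through the array:
Position 1 (value 14): max_ending_here = 14, max_so_far = 14
Position 2 (value 10): max_ending_here = 24, max_so_far = 24
Position 3 (value -4): max_ending_here = 20, max_so_far = 24
Position 4 (value -4): max_ending_here = 16, max_so_far = 24
Position 5 (value 4): max_ending_here = 20, max_so_far = 24
Position 6 (value -6): max_ending_here = 14, max_so_far = 24
Position 7 (value 7): max_ending_here = 21, max_so_far = 24
Position 8 (value 8): max_ending_here = 29, max_so_far = 29
Position 9 (value -3): max_ending_here = 26, max_so_far = 29

Maximum subarray: [14, 10, -4, -4, 4, -6, 7, 8]
Maximum sum: 29

The maximum subarray is [14, 10, -4, -4, 4, -6, 7, 8] with sum 29. This subarray runs from index 1 to index 8.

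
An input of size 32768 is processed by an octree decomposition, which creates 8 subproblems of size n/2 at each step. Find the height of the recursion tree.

For divide and conquer with division factor 2:

Problem sizes at each level:
Level 0: 32768
Level 1: 16384
Level 2: 8192
Level 3: 4096
Level 4: 2048
Level 5: 1024
Level 6: 512
Level 7: 256
Level 8: 128
Level 9: 64
Level 10: 32
Level 11: 16
Level 12: 8
Level 13: 4
Level 14: 2
Level 15: 1

The root is level 0 and the size-1 base case is level 15 (the tree spans levels 0 through 15, i.e. 16 levels counting the root), so the depth is the number of divisions: log_2(32768) = 15

The recursion tree depth is log_2(32768) = 15. At each level, the problem size is divided by 2, so it takes 15 divisions to reduce to a base case of size 1. The algorithm makes 8 recursive calls at each level.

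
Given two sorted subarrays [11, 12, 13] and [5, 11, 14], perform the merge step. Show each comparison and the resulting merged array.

Merging process:

Compare 11 vs 5: take 5 from right. Merged: [5]
Compare 11 vs 11: take 11 from left. Merged: [5, 11]
Compare 12 vs 11: take 11 from right. Merged: [5, 11, 11]
Compare 12 vs 14: take 12 from left. Merged: [5, 11, 11, 12]
Compare 13 vs 14: take 13 from left. Merged: [5, 11, 11, 12, 13]
Append remaining from right: [14]. Merged: [5, 11, 11, 12, 13, 14]

Final merged array: [5, 11, 11, 12, 13, 14]
Total comparisons: 5

The merged array is [5, 11, 11, 12, 13, 14], requiring 5 comparisons. The merge step runs in O(n) time where n is the total number of elements.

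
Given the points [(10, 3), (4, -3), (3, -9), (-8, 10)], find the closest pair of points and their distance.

Computing all pairwise distances among 4 points:

d((10, 3), (4, -3)) = 8.4853
d((10, 3), (3, -9)) = 13.8924
d((10, 3), (-8, 10)) = 19.3132
d((4, -3), (3, -9)) = 6.0828 <-- minimum
d((4, -3), (-8, 10)) = 17.6918
d((3, -9), (-8, 10)) = 21.9545

Closest pair: (4, -3) and (3, -9) with distance 6.0828

The closest pair is (4, -3) and (3, -9) with Euclidean distance 6.0828. For 4 points, brute-force pairwise comparison is shown above. For large n, the divide-and-conquer algorithm (sort by x, recurse on halves, check the dividing strip) achieves O(n log n).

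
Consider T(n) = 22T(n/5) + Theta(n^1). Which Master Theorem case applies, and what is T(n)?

Master Theorem for T(n) = 22T(n/5) + O(n^1):

a = 22, b = 5, c = 1
log_b(a) = log_5(22) = 1.9206

Case 1: c = 1 < log_5(22) = 1.9206
T(n) = O(n^(log_5 22))

For T(n) = 22T(n/5) + O(n^1): log_5(22) = 1.9206. This is Case 1 of the Master Theorem (c < log_b(a), work dominated by leaves), giving O(n^(log_5 22)).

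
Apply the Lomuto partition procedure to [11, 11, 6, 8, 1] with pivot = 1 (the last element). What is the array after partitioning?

Lomuto partition with pivot = 1:

Initial array: [11, 11, 6, 8, 1]

arr[0]=11 > 1: no swap
arr[1]=11 > 1: no swap
arr[2]=6 > 1: no swap
arr[3]=8 > 1: no swap

Place pivot at position 0: [1, 11, 6, 8, 11]
Pivot position: 0

After partitioning with pivot 1, the array becomes [1, 11, 6, 8, 11]. The pivot is placed at index 0. All elements to the left of the pivot are <= 1, and all elements to the right are > 1.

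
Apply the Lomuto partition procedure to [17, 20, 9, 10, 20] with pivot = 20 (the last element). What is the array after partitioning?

Lomuto partition with pivot = 20:

Initial array: [17, 20, 9, 10, 20]

arr[0]=17 <= 20: swap with position 0, array becomes [17, 20, 9, 10, 20]
arr[1]=20 <= 20: swap with position 1, array becomes [17, 20, 9, 10, 20]
arr[2]=9 <= 20: swap with position 2, array becomes [17, 20, 9, 10, 20]
arr[3]=10 <= 20: swap with position 3, array becomes [17, 20, 9, 10, 20]

Place pivot at position 4: [17, 20, 9, 10, 20]
Pivot position: 4

After partitioning with pivot 20, the array becomes [17, 20, 9, 10, 20]. The pivot is placed at index 4. All elements to the left of the pivot are <= 20, and all elements to the right are > 20.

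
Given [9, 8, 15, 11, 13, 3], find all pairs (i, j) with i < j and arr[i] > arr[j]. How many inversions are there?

Finding inversions in [9, 8, 15, 11, 13, 3]:

(0, 1): arr[0]=9 > arr[1]=8
(0, 5): arr[0]=9 > arr[5]=3
(1, 5): arr[1]=8 > arr[5]=3
(2, 3): arr[2]=15 > arr[3]=11
(2, 4): arr[2]=15 > arr[4]=13
(2, 5): arr[2]=15 > arr[5]=3
(3, 5): arr[3]=11 > arr[5]=3
(4, 5): arr[4]=13 > arr[5]=3

Total inversions: 8

The array has 8 inversion(s): (0,1), (0,5), (1,5), (2,3), (2,4), (2,5), (3,5), (4,5). Each pair (i,j) satisfies i < j and arr[i] > arr[j].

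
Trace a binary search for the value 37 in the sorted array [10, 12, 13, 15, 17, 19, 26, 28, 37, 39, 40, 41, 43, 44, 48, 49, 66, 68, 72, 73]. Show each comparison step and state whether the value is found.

Binary search for 37 in [10, 12, 13, 15, 17, 19, 26, 28, 37, 39, 40, 41, 43, 44, 48, 49, 66, 68, 72, 73]:

lo=0, hi=19, mid=9, arr[mid]=39 -> 39 > 37, search left half
lo=0, hi=8, mid=4, arr[mid]=17 -> 17 < 37, search right half
lo=5, hi=8, mid=6, arr[mid]=26 -> 26 < 37, search right half
lo=7, hi=8, mid=7, arr[mid]=28 -> 28 < 37, search right half
lo=8, hi=8, mid=8, arr[mid]=37 -> Found target at index 8!

Binary search finds 37 at index 8 after 5 comparisons. The search repeatedly halves the search space by comparing with the middle element.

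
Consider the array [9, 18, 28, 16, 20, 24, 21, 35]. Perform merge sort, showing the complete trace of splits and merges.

Merge sort trace:

Split: [9, 18, 28, 16, 20, 24, 21, 35] -> [9, 18, 28, 16] and [20, 24, 21, 35]
  Split: [9, 18, 28, 16] -> [9, 18] and [28, 16]
    Split: [9, 18] -> [9] and [18]
    Merge: [9] + [18] -> [9, 18]
    Split: [28, 16] -> [28] and [16]
    Merge: [28] + [16] -> [16, 28]
  Merge: [9, 18] + [16, 28] -> [9, 16, 18, 28]
  Split: [20, 24, 21, 35] -> [20, 24] and [21, 35]
    Split: [20, 24] -> [20] and [24]
    Merge: [20] + [24] -> [20, 24]
    Split: [21, 35] -> [21] and [35]
    Merge: [21] + [35] -> [21, 35]
  Merge: [20, 24] + [21, 35] -> [20, 21, 24, 35]
Merge: [9, 16, 18, 28] + [20, 21, 24, 35] -> [9, 16, 18, 20, 21, 24, 28, 35]

Final sorted array: [9, 16, 18, 20, 21, 24, 28, 35]

The merge sort proceeds by recursively splitting the array and merging sorted halves.
After all merges, the sorted array is [9, 16, 18, 20, 21, 24, 28, 35].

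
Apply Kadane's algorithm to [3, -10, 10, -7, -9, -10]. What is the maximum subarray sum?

Using Kadane's algorithm on [3, -10, 10, -7, -9, -10]:

Scanning through the array:
Position 1 (value -10): max_ending_here = -7, max_so_far = 3
Position 2 (value 10): max_ending_here = 10, max_so_far = 10
Position 3 (value -7): max_ending_here = 3, max_so_far = 10
Position 4 (value -9): max_ending_here = -6, max_so_far = 10
Position 5 (value -10): max_ending_here = -10, max_so_far = 10

Maximum subarray: [10]
Maximum sum: 10

The maximum subarray is [10] with sum 10. This subarray runs from index 2 to index 2.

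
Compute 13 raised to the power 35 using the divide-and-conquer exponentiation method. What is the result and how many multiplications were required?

Computing 13^35 by squaring (build up from 13^1; each line after the first costs one multiplication):

13^1 = 13
13^2 = (13^1)^2 = 13^2 = 169
13^4 = (13^2)^2 = 169^2 = 28561
13^8 = (13^4)^2 = 28561^2 = 815730721
13^16 = (13^8)^2 = 815730721^2 = 665416609183179841
13^17 = 13 * 13^16 = 13 * 665416609183179841 = 8650415919381337933
13^34 = (13^17)^2 = 8650415919381337933^2 = 74829695578286078013428929473144712489
13^35 = 13 * 13^34 = 13 * 74829695578286078013428929473144712489 = 972786042517719014174576083150881262357

Result: 972786042517719014174576083150881262357
Multiplications needed: 7 (7 lines after 13^1)

13^35 = 972786042517719014174576083150881262357. Using exponentiation by squaring, this requires 7 multiplications. The key idea: if the exponent is even, square the half-power; if odd, multiply by the base once.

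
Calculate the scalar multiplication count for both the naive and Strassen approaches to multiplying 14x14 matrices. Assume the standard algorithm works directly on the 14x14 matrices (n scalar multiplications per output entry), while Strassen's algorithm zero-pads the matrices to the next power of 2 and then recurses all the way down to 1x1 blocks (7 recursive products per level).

Matrix multiplication for 14x14 matrices:

Strassen's algorithm requires power-of-2 dimensions. Pad 14x14 to 16x16 (next power of 2).

Standard algorithm: 14^3 = 2744 multiplications
Strassen's algorithm: 7^(log2(16)) = 7^4 = 2401 multiplications
Savings: 2744 - 2401 = 343 multiplications

Standard: 2744 multiplications (14^3). Strassen: 2401 multiplications (7^4, after padding to 16x16). Strassen reduces 8 recursive multiplications to 7 at each level.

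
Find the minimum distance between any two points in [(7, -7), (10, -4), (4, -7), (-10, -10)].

Computing all pairwise distances among 4 points:

d((7, -7), (10, -4)) = 4.2426
d((7, -7), (4, -7)) = 3.0 <-- minimum
d((7, -7), (-10, -10)) = 17.2627
d((10, -4), (4, -7)) = 6.7082
d((10, -4), (-10, -10)) = 20.8806
d((4, -7), (-10, -10)) = 14.3178

Closest pair: (7, -7) and (4, -7) with distance 3.0

The closest pair is (7, -7) and (4, -7) with Euclidean distance 3.0. For 4 points, brute-force pairwise comparison is shown above. For large n, the divide-and-conquer algorithm (sort by x, recurse on halves, check the dividing strip) achieves O(n log n).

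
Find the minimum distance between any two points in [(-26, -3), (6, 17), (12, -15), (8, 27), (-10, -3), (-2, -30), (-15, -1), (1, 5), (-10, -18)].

Computing all pairwise distances among 9 points:

d((-26, -3), (6, 17)) = 37.7359
d((-26, -3), (12, -15)) = 39.8497
d((-26, -3), (8, 27)) = 45.3431
d((-26, -3), (-10, -3)) = 16.0
d((-26, -3), (-2, -30)) = 36.1248
d((-26, -3), (-15, -1)) = 11.1803
d((-26, -3), (1, 5)) = 28.1603
d((-26, -3), (-10, -18)) = 21.9317
d((6, 17), (12, -15)) = 32.5576
d((6, 17), (8, 27)) = 10.198
d((6, 17), (-10, -3)) = 25.6125
d((6, 17), (-2, -30)) = 47.676
d((6, 17), (-15, -1)) = 27.6586
d((6, 17), (1, 5)) = 13.0
d((6, 17), (-10, -18)) = 38.4838
d((12, -15), (8, 27)) = 42.19
d((12, -15), (-10, -3)) = 25.0599
d((12, -15), (-2, -30)) = 20.5183
d((12, -15), (-15, -1)) = 30.4138
d((12, -15), (1, 5)) = 22.8254
d((12, -15), (-10, -18)) = 22.2036
d((8, 27), (-10, -3)) = 34.9857
d((8, 27), (-2, -30)) = 57.8705
d((8, 27), (-15, -1)) = 36.2353
d((8, 27), (1, 5)) = 23.0868
d((8, 27), (-10, -18)) = 48.4665
d((-10, -3), (-2, -30)) = 28.1603
d((-10, -3), (-15, -1)) = 5.3852 <-- minimum
d((-10, -3), (1, 5)) = 13.6015
d((-10, -3), (-10, -18)) = 15.0
d((-2, -30), (-15, -1)) = 31.7805
d((-2, -30), (1, 5)) = 35.1283
d((-2, -30), (-10, -18)) = 14.4222
d((-15, -1), (1, 5)) = 17.088
d((-15, -1), (-10, -18)) = 17.72
d((1, 5), (-10, -18)) = 25.4951

Closest pair: (-10, -3) and (-15, -1) with distance 5.3852

The closest pair is (-10, -3) and (-15, -1) with Euclidean distance 5.3852. For 9 points, brute-force pairwise comparison is shown above. For large n, the divide-and-conquer algorithm (sort by x, recurse on halves, check the dividing strip) achieves O(n log n).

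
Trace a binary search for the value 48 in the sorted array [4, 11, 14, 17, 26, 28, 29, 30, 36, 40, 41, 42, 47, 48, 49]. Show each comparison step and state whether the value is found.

Binary search for 48 in [4, 11, 14, 17, 26, 28, 29, 30, 36, 40, 41, 42, 47, 48, 49]:

lo=0, hi=14, mid=7, arr[mid]=30 -> 30 < 48, search right half
lo=8, hi=14, mid=11, arr[mid]=42 -> 42 < 48, search right half
lo=12, hi=14, mid=13, arr[mid]=48 -> Found target at index 13!

Binary search finds 48 at index 13 after 3 comparisons. The search repeatedly halves the search space by comparing with the middle element.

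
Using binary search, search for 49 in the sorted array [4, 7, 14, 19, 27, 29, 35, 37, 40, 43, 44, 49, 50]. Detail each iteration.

Binary search for 49 in [4, 7, 14, 19, 27, 29, 35, 37, 40, 43, 44, 49, 50]:

lo=0, hi=12, mid=6, arr[mid]=35 -> 35 < 49, search right half
lo=7, hi=12, mid=9, arr[mid]=43 -> 43 < 49, search right half
lo=10, hi=12, mid=11, arr[mid]=49 -> Found target at index 11!

Binary search finds 49 at index 11 after 3 comparisons. The search repeatedly halves the search space by comparing with the middle element.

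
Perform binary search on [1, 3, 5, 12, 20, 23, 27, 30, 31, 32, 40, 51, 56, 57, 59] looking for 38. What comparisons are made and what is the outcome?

Binary search for 38 in [1, 3, 5, 12, 20, 23, 27, 30, 31, 32, 40, 51, 56, 57, 59]:

lo=0, hi=14, mid=7, arr[mid]=30 -> 30 < 38, search right half
lo=8, hi=14, mid=11, arr[mid]=51 -> 51 > 38, search left half
lo=8, hi=10, mid=9, arr[mid]=32 -> 32 < 38, search right half
lo=10, hi=10, mid=10, arr[mid]=40 -> 40 > 38, search left half
lo=10 > hi=9, target 38 not found

Binary search determines that 38 is not in the array after 4 comparisons. The search space was exhausted without finding the target.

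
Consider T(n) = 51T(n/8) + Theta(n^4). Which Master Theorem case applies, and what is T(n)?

Master Theorem for T(n) = 51T(n/8) + O(n^4):

a = 51, b = 8, c = 4
log_b(a) = log_8(51) = 1.8908

Case 3: c = 4 > log_8(51) = 1.8908
T(n) = O(n^4) = O(n^4)

For T(n) = 51T(n/8) + O(n^4): log_8(51) = 1.8908. This is Case 3 of the Master Theorem (c > log_b(a), work dominated by root), giving O(n^4).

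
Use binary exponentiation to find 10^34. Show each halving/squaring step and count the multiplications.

Computing 10^34 by squaring (build up from 10^1; each line after the first costs one multiplication):

10^1 = 10
10^2 = (10^1)^2 = 10^2 = 100
10^4 = (10^2)^2 = 100^2 = 10000
10^8 = (10^4)^2 = 10000^2 = 100000000
10^16 = (10^8)^2 = 100000000^2 = 10000000000000000
10^17 = 10 * 10^16 = 10 * 10000000000000000 = 100000000000000000
10^34 = (10^17)^2 = 100000000000000000^2 = 10000000000000000000000000000000000

Result: 10000000000000000000000000000000000
Multiplications needed: 6 (6 lines after 10^1)

10^34 = 10000000000000000000000000000000000. Using exponentiation by squaring, this requires 6 multiplications. The key idea: if the exponent is even, square the half-power; if odd, multiply by the base once.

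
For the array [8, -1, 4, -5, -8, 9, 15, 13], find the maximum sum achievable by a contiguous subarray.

Using Kadane's algorithm on [8, -1, 4, -5, -8, 9, 15, 13]:

Scanning through the array:
Position 1 (value -1): max_ending_here = 7, max_so_far = 8
Position 2 (value 4): max_ending_here = 11, max_so_far = 11
Position 3 (value -5): max_ending_here = 6, max_so_far = 11
Position 4 (value -8): max_ending_here = -2, max_so_far = 11
Position 5 (value 9): max_ending_here = 9, max_so_far = 11
Position 6 (value 15): max_ending_here = 24, max_so_far = 24
Position 7 (value 13): max_ending_here = 37, max_so_far = 37

Maximum subarray: [9, 15, 13]
Maximum sum: 37

The maximum subarray is [9, 15, 13] with sum 37. This subarray runs from index 5 to index 7.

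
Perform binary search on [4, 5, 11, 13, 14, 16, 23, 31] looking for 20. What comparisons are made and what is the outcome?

Binary search for 20 in [4, 5, 11, 13, 14, 16, 23, 31]:

lo=0, hi=7, mid=3, arr[mid]=13 -> 13 < 20, search right half
lo=4, hi=7, mid=5, arr[mid]=16 -> 16 < 20, search right half
lo=6, hi=7, mid=6, arr[mid]=23 -> 23 > 20, search left half
lo=6 > hi=5, target 20 not found

Binary search determines that 20 is not in the array after 3 comparisons. The search space was exhausted without finding the target.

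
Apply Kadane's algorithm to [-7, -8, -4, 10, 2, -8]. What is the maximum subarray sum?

Using Kadane's algorithm on [-7, -8, -4, 10, 2, -8]:

Scanning through the array:
Position 1 (value -8): max_ending_here = -8, max_so_far = -7
Position 2 (value -4): max_ending_here = -4, max_so_far = -4
Position 3 (value 10): max_ending_here = 10, max_so_far = 10
Position 4 (value 2): max_ending_here = 12, max_so_far = 12
Position 5 (value -8): max_ending_here = 4, max_so_far = 12

Maximum subarray: [10, 2]
Maximum sum: 12

The maximum subarray is [10, 2] with sum 12. This subarray runs from index 3 to index 4.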